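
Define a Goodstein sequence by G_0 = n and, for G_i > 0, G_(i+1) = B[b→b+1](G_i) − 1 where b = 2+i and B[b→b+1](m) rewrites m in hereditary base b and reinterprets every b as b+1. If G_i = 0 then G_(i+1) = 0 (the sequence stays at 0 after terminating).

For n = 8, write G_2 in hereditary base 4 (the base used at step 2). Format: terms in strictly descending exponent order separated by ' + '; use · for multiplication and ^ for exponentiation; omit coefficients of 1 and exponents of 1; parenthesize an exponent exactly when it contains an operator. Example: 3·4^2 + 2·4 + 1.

2·4^4 + 2·4^2 + 2·4 + 1

G_0=8  [base 2] 2^(2 + 1)  →[2↦3]→  3^(3 + 1) = 81  −1 ⇒ G_1=80
G_1=80  [base 3] 2·3^3 + 2·3^2 + 2·3 + 2  →[3↦4]→  2·4^4 + 2·4^2 + 2·4 + 2 = 554  −1 ⇒ G_2=553
G_2=553  [base 4] 2·4^4 + 2·4^2 + 2·4 + 1  →[4↦5]→  2·5^5 + 2·5^2 + 2·5 + 1 = 6311  −1 ⇒ G_3=6310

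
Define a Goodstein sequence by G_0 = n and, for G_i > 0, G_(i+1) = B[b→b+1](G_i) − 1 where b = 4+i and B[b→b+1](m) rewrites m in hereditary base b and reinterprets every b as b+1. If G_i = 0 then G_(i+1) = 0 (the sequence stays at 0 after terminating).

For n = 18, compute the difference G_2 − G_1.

(0) 18|_4 = 4^2 + 2 ↦ 5^2 + 2|_5 = 27 ⇒ 26
(1) 26|_5 = 5^2 + 1 ↦ 6^2 + 1|_6 = 37 ⇒ 36

10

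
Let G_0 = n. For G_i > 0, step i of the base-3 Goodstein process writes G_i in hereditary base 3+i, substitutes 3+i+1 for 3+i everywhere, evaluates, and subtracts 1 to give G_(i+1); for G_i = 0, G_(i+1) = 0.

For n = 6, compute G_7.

[0] 6 ≡ 2·3 (base 3). Lift 4: 8. −1: 7.
[1] 7 ≡ 4 + 3 (base 4). Lift 5: 8. −1: 7.
[2] 7 ≡ 5 + 2 (base 5). Lift 6: 8. −1: 7.
[3] 7 ≡ 6 + 1 (base 6). Lift 7: 8. −1: 7.
[4] 7 ≡ 7 (base 7). Lift 8: 8. −1: 7.
[5] 7 ≡ 7 (base 8). Lift 9: 7. −1: 6.
[6] 6 ≡ 6 (base 9). Lift 10: 6. −1: 5.
[7] 5 ≡ 5 (base 10). Lift 11: 5. −1: 4.

5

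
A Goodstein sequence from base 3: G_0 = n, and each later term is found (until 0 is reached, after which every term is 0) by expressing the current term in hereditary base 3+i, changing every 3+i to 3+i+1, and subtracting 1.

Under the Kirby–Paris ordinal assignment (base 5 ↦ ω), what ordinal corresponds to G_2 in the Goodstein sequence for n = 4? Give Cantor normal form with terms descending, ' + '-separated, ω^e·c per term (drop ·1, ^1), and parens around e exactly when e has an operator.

4

G_0=4  [base 3] 3 + 1  →[3↦4]→  4 + 1 = 5  −1 ⇒ G_1=4
G_1=4  [base 4] 4  →[4↦5]→  5 = 5  −1 ⇒ G_2=4
G_2=4  [base 5] 4  →[5↦6]→  4 = 4  −1 ⇒ G_3=3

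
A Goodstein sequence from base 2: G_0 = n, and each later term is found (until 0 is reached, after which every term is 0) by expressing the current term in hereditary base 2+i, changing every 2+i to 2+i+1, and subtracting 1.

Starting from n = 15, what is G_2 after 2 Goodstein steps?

1283

15 —HB2→ 2^(2 + 1) + 2^2 + 2 + 1 —bump→ 3^(3 + 1) + 3^3 + 3 + 1 = 112 —(−1)→ 111
111 —HB3→ 3^(3 + 1) + 3^3 + 3 —bump→ 4^(4 + 1) + 4^4 + 4 = 1284 —(−1)→ 1283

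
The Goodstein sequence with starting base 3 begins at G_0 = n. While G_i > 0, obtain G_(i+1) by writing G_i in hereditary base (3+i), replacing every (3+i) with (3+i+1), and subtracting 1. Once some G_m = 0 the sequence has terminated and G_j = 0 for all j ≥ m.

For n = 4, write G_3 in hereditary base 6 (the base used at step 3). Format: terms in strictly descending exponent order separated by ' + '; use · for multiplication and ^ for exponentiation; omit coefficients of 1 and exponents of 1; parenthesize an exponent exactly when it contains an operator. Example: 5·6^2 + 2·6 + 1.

G_0=4  [base 3] 3 + 1  →[3↦4]→  4 + 1 = 5  −1 ⇒ G_1=4
G_1=4  [base 4] 4  →[4↦5]→  5 = 5  −1 ⇒ G_2=4
G_2=4  [base 5] 4  →[5↦6]→  4 = 4  −1 ⇒ G_3=3
G_3=3  [base 6] 3  →[6↦7]→  3 = 3  −1 ⇒ G_4=2

3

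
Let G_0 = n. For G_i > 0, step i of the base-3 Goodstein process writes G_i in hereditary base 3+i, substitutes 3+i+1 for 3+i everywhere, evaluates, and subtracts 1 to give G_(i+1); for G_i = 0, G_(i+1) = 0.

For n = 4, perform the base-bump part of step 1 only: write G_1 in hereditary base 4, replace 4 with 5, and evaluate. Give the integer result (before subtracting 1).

5

base 3: 4 = 3 + 1; at 4: 4 + 1 = 5; next = 4
base 4: 4 = 4; at 5: 5 = 5; next = 4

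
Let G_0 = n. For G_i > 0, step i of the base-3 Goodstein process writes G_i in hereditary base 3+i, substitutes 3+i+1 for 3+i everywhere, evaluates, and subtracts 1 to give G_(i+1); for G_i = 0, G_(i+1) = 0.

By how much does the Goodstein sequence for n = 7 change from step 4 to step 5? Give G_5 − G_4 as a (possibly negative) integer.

G_0=7  [base 3] 2·3 + 1  →[3↦4]→  2·4 + 1 = 9  −1 ⇒ G_1=8
G_1=8  [base 4] 2·4  →[4↦5]→  2·5 = 10  −1 ⇒ G_2=9
G_2=9  [base 5] 5 + 4  →[5↦6]→  6 + 4 = 10  −1 ⇒ G_3=9
G_3=9  [base 6] 6 + 3  →[6↦7]→  7 + 3 = 10  −1 ⇒ G_4=9
G_4=9  [base 7] 7 + 2  →[7↦8]→  8 + 2 = 10  −1 ⇒ G_5=9

0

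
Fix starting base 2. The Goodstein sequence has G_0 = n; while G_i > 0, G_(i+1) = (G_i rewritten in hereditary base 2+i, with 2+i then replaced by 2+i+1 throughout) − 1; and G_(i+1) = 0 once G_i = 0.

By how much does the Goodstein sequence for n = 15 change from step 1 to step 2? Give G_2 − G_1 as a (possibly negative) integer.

G_0 = 15. HB_2(15) = 2^(2 + 1) + 2^2 + 2 + 1. Bump = 112. G_1 = 111.
G_1 = 111. HB_3(111) = 3^(3 + 1) + 3^3 + 3. Bump = 1284. G_2 = 1283.

1172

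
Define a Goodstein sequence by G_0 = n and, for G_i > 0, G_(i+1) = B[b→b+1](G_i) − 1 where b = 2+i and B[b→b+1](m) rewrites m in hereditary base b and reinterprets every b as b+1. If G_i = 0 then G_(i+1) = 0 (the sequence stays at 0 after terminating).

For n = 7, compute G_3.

G_0 = 7. HB_2(7) = 2^2 + 2 + 1. Bump = 31. G_1 = 30.
G_1 = 30. HB_3(30) = 3^3 + 3. Bump = 260. G_2 = 259.
G_2 = 259. HB_4(259) = 4^4 + 3. Bump = 3128. G_3 = 3127.
G_3 = 3127. HB_5(3127) = 5^5 + 2. Bump = 46658. G_4 = 46657.

3127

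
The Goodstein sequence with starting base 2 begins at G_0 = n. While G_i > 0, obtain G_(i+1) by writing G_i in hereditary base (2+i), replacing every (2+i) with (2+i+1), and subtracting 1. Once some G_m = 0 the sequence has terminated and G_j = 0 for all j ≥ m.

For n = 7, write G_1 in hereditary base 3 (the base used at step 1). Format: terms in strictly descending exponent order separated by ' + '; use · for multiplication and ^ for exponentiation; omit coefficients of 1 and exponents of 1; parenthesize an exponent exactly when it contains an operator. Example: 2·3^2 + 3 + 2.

7 —HB2→ 2^2 + 2 + 1 —bump→ 3^3 + 3 + 1 = 31 —(−1)→ 30
30 —HB3→ 3^3 + 3 —bump→ 4^4 + 4 = 260 —(−1)→ 259

3^3 + 3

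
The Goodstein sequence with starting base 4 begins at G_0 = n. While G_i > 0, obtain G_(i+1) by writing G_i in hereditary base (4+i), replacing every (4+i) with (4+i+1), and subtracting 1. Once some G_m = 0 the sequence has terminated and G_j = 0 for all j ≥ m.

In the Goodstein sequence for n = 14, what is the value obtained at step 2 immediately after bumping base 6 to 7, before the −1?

(0) 14|_4 = 3·4 + 2 ↦ 3·5 + 2|_5 = 17 ⇒ 16
(1) 16|_5 = 3·5 + 1 ↦ 3·6 + 1|_6 = 19 ⇒ 18
(2) 18|_6 = 3·6 ↦ 3·7|_7 = 21 ⇒ 20

21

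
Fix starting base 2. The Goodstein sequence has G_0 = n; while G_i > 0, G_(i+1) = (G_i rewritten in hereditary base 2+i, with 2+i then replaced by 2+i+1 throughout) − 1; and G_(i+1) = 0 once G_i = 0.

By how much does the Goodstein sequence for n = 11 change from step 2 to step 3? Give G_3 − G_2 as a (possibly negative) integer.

G_0 = 11. HB_2(11) = 2^(2 + 1) + 2 + 1. Bump = 85. G_1 = 84.
G_1 = 84. HB_3(84) = 3^(3 + 1) + 3. Bump = 1028. G_2 = 1027.
G_2 = 1027. HB_4(1027) = 4^(4 + 1) + 3. Bump = 15628. G_3 = 15627.

14600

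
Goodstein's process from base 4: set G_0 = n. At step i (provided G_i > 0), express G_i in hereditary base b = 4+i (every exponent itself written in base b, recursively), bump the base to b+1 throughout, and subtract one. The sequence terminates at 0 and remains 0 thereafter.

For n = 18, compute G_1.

G_0=18  [base 4] 4^2 + 2  →[4↦5]→  5^2 + 2 = 27  −1 ⇒ G_1=26
G_1=26  [base 5] 5^2 + 1  →[5↦6]→  6^2 + 1 = 37  −1 ⇒ G_2=36

26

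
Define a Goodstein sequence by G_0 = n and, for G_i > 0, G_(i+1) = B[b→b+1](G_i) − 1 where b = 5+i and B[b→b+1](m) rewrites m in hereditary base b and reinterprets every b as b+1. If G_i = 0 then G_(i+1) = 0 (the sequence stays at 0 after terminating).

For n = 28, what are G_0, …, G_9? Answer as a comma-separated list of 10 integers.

G_0=28  [base 5] 5^2 + 3  →[5↦6]→  6^2 + 3 = 39  −1 ⇒ G_1=38
G_1=38  [base 6] 6^2 + 2  →[6↦7]→  7^2 + 2 = 51  −1 ⇒ G_2=50
G_2=50  [base 7] 7^2 + 1  →[7↦8]→  8^2 + 1 = 65  −1 ⇒ G_3=64
G_3=64  [base 8] 8^2  →[8↦9]→  9^2 = 81  −1 ⇒ G_4=80
G_4=80  [base 9] 8·9 + 8  →[9↦10]→  8·10 + 8 = 88  −1 ⇒ G_5=87
G_5=87  [base 10] 8·10 + 7  →[10↦11]→  8·11 + 7 = 95  −1 ⇒ G_6=94
G_6=94  [base 11] 8·11 + 6  →[11↦12]→  8·12 + 6 = 102  −1 ⇒ G_7=101
G_7=101  [base 12] 8·12 + 5  →[12↦13]→  8·13 + 5 = 109  −1 ⇒ G_8=108
G_8=108  [base 13] 8·13 + 4  →[13↦14]→  8·14 + 4 = 116  −1 ⇒ G_9=115

28, 38, 50, 64, 80, 87, 94, 101, 108, 115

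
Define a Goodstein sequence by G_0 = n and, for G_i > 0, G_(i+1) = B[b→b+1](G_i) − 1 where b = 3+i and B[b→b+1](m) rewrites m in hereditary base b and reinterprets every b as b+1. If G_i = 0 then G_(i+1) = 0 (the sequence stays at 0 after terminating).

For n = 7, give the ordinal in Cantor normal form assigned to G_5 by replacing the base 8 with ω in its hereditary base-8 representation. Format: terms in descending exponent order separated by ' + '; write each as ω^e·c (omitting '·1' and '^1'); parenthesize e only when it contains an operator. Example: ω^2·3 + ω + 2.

base 3: 7 = 2·3 + 1; at 4: 2·4 + 1 = 9; next = 8
base 4: 8 = 2·4; at 5: 2·5 = 10; next = 9
base 5: 9 = 5 + 4; at 6: 6 + 4 = 10; next = 9
base 6: 9 = 6 + 3; at 7: 7 + 3 = 10; next = 9
base 7: 9 = 7 + 2; at 8: 8 + 2 = 10; next = 9
base 8: 9 = 8 + 1; at 9: 9 + 1 = 10; next = 9

ω + 1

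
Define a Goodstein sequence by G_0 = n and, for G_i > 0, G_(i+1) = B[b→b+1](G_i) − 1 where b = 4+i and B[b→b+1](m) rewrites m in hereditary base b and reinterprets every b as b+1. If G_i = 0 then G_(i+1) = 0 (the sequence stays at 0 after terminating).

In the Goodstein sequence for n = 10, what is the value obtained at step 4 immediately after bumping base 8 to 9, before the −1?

14

base 4: 10 = 2·4 + 2; at 5: 2·5 + 2 = 12; next = 11
base 5: 11 = 2·5 + 1; at 6: 2·6 + 1 = 13; next = 12
base 6: 12 = 2·6; at 7: 2·7 = 14; next = 13
base 7: 13 = 7 + 6; at 8: 8 + 6 = 14; next = 13
base 8: 13 = 8 + 5; at 9: 9 + 5 = 14; next = 13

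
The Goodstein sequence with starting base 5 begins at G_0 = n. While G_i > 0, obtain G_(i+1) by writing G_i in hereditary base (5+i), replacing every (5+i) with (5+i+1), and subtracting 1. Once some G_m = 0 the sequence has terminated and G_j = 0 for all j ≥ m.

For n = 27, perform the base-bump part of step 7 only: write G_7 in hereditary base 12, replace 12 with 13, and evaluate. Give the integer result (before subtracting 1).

step 0: 27 = 5^2 + 2; sub 6 for 5: 6^2 + 2; = 38; G_1 = 38−1 = 37
step 1: 37 = 6^2 + 1; sub 7 for 6: 7^2 + 1; = 50; G_2 = 50−1 = 49
step 2: 49 = 7^2; sub 8 for 7: 8^2; = 64; G_3 = 64−1 = 63
step 3: 63 = 7·8 + 7; sub 9 for 8: 7·9 + 7; = 70; G_4 = 70−1 = 69
step 4: 69 = 7·9 + 6; sub 10 for 9: 7·10 + 6; = 76; G_5 = 76−1 = 75
step 5: 75 = 7·10 + 5; sub 11 for 10: 7·11 + 5; = 82; G_6 = 82−1 = 81
step 6: 81 = 7·11 + 4; sub 12 for 11: 7·12 + 4; = 88; G_7 = 88−1 = 87
step 7: 87 = 7·12 + 3; sub 13 for 12: 7·13 + 3; = 94; G_8 = 94−1 = 93

94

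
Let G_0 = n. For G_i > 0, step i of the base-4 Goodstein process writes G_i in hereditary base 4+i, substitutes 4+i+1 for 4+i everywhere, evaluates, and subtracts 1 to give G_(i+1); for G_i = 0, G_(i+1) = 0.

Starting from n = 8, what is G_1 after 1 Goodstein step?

base 4: 8 = 2·4; at 5: 2·5 = 10; next = 9
base 5: 9 = 5 + 4; at 6: 6 + 4 = 10; next = 9

9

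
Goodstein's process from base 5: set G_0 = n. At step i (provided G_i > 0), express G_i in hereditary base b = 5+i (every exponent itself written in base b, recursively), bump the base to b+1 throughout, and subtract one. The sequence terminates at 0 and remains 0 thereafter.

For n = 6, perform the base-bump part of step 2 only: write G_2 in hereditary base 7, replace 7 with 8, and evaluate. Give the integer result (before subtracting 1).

G_0=6  [base 5] 5 + 1  →[5↦6]→  6 + 1 = 7  −1 ⇒ G_1=6
G_1=6  [base 6] 6  →[6↦7]→  7 = 7  −1 ⇒ G_2=6

6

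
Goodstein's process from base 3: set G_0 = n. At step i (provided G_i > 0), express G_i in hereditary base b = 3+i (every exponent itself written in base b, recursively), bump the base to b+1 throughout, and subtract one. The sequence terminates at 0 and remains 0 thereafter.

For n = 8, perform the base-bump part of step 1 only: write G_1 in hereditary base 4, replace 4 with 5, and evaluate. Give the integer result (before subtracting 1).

11

8 —HB3→ 2·3 + 2 —bump→ 2·4 + 2 = 10 —(−1)→ 9
9 —HB4→ 2·4 + 1 —bump→ 2·5 + 1 = 11 —(−1)→ 10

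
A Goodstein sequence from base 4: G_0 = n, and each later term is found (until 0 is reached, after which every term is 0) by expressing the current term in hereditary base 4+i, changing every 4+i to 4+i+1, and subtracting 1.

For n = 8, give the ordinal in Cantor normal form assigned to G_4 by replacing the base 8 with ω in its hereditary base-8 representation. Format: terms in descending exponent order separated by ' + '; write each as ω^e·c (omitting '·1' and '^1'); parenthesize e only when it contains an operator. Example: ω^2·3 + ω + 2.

G_0 = 8. HB_4(8) = 2·4. Bump = 10. G_1 = 9.
G_1 = 9. HB_5(9) = 5 + 4. Bump = 10. G_2 = 9.
G_2 = 9. HB_6(9) = 6 + 3. Bump = 10. G_3 = 9.
G_3 = 9. HB_7(9) = 7 + 2. Bump = 10. G_4 = 9.
G_4 = 9. HB_8(9) = 8 + 1. Bump = 10. G_5 = 9.

ω + 1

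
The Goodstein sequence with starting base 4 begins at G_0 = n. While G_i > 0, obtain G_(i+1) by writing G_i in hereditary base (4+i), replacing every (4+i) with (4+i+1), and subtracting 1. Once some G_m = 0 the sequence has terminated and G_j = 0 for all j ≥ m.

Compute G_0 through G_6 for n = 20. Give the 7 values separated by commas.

20, 29, 39, 51, 65, 81, 99

(0) 20|_4 = 4^2 + 4 ↦ 5^2 + 5|_5 = 30 ⇒ 29
(1) 29|_5 = 5^2 + 4 ↦ 6^2 + 4|_6 = 40 ⇒ 39
(2) 39|_6 = 6^2 + 3 ↦ 7^2 + 3|_7 = 52 ⇒ 51
(3) 51|_7 = 7^2 + 2 ↦ 8^2 + 2|_8 = 66 ⇒ 65
(4) 65|_8 = 8^2 + 1 ↦ 9^2 + 1|_9 = 82 ⇒ 81
(5) 81|_9 = 9^2 ↦ 10^2|_10 = 100 ⇒ 99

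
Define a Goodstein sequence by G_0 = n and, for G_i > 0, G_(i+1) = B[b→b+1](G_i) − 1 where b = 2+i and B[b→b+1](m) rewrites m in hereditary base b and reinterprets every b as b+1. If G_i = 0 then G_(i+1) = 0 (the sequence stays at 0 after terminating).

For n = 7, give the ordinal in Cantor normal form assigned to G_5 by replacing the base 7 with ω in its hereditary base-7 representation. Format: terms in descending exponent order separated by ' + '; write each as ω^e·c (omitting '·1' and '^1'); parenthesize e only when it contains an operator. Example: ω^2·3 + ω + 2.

G_0 = 7. HB_2(7) = 2^2 + 2 + 1. Bump = 31. G_1 = 30.
G_1 = 30. HB_3(30) = 3^3 + 3. Bump = 260. G_2 = 259.
G_2 = 259. HB_4(259) = 4^4 + 3. Bump = 3128. G_3 = 3127.
G_3 = 3127. HB_5(3127) = 5^5 + 2. Bump = 46658. G_4 = 46657.
G_4 = 46657. HB_6(46657) = 6^6 + 1. Bump = 823544. G_5 = 823543.
G_5 = 823543. HB_7(823543) = 7^7. Bump = 16777216. G_6 = 16777215.

ω^ω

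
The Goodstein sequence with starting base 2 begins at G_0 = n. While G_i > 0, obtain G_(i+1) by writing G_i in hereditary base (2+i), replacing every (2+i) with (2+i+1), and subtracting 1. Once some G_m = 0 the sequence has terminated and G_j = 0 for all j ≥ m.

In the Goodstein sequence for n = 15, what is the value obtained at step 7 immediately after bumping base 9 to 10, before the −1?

G_0=15  [base 2] 2^(2 + 1) + 2^2 + 2 + 1  →[2↦3]→  3^(3 + 1) + 3^3 + 3 + 1 = 112  −1 ⇒ G_1=111
G_1=111  [base 3] 3^(3 + 1) + 3^3 + 3  →[3↦4]→  4^(4 + 1) + 4^4 + 4 = 1284  −1 ⇒ G_2=1283
G_2=1283  [base 4] 4^(4 + 1) + 4^4 + 3  →[4↦5]→  5^(5 + 1) + 5^5 + 3 = 18753  −1 ⇒ G_3=18752
G_3=18752  [base 5] 5^(5 + 1) + 5^5 + 2  →[5↦6]→  6^(6 + 1) + 6^6 + 2 = 326594  −1 ⇒ G_4=326593
G_4=326593  [base 6] 6^(6 + 1) + 6^6 + 1  →[6↦7]→  7^(7 + 1) + 7^7 + 1 = 6588345  −1 ⇒ G_5=6588344
G_5=6588344  [base 7] 7^(7 + 1) + 7^7  →[7↦8]→  8^(8 + 1) + 8^8 = 150994944  −1 ⇒ G_6=150994943
G_6=150994943  [base 8] 8^(8 + 1) + 7·8^7 + 7·8^6 + 7·8^5 + 7·8^4 + 7·8^3 + 7·8^2 + 7·8 + 7  →[8↦9]→  9^(9 + 1) + 7·9^7 + 7·9^6 + 7·9^5 + 7·9^4 + 7·9^3 + 7·9^2 + 7·9 + 7 = 3524450281  −1 ⇒ G_7=3524450280
G_7=3524450280  [base 9] 9^(9 + 1) + 7·9^7 + 7·9^6 + 7·9^5 + 7·9^4 + 7·9^3 + 7·9^2 + 7·9 + 6  →[9↦10]→  10^(10 + 1) + 7·10^7 + 7·10^6 + 7·10^5 + 7·10^4 + 7·10^3 + 7·10^2 + 7·10 + 6 = 100077777776  −1 ⇒ G_8=100077777775

100077777776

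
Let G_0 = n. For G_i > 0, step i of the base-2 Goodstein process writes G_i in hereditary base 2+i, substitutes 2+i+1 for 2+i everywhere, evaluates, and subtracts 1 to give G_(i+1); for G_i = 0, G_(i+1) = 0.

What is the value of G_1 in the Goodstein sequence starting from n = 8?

80

G_0 = 8. HB_2(8) = 2^(2 + 1). Bump = 81. G_1 = 80.
G_1 = 80. HB_3(80) = 2·3^3 + 2·3^2 + 2·3 + 2. Bump = 554. G_2 = 553.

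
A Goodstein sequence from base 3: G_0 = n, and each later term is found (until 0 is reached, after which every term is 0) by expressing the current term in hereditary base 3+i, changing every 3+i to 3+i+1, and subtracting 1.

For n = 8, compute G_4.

base 3: 8 = 2·3 + 2; at 4: 2·4 + 2 = 10; next = 9
base 4: 9 = 2·4 + 1; at 5: 2·5 + 1 = 11; next = 10
base 5: 10 = 2·5; at 6: 2·6 = 12; next = 11
base 6: 11 = 6 + 5; at 7: 7 + 5 = 12; next = 11

11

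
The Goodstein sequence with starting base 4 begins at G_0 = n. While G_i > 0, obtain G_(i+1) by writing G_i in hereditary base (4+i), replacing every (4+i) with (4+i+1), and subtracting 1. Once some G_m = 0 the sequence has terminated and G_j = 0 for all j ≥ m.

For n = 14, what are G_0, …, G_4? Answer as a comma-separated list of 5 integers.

14, 16, 18, 20, 21

step 0: 14 = 3·4 + 2; sub 5 for 4: 3·5 + 2; = 17; G_1 = 17−1 = 16
step 1: 16 = 3·5 + 1; sub 6 for 5: 3·6 + 1; = 19; G_2 = 19−1 = 18
step 2: 18 = 3·6; sub 7 for 6: 3·7; = 21; G_3 = 21−1 = 20
step 3: 20 = 2·7 + 6; sub 8 for 7: 2·8 + 6; = 22; G_4 = 22−1 = 21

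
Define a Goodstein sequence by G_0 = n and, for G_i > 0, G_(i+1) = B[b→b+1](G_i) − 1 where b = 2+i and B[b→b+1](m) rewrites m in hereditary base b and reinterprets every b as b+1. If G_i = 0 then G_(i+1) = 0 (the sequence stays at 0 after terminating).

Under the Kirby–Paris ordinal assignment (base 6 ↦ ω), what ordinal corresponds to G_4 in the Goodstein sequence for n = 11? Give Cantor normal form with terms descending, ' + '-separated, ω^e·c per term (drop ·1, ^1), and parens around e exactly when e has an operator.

[0] 11 ≡ 2^(2 + 1) + 2 + 1 (base 2). Lift 3: 85. −1: 84.
[1] 84 ≡ 3^(3 + 1) + 3 (base 3). Lift 4: 1028. −1: 1027.
[2] 1027 ≡ 4^(4 + 1) + 3 (base 4). Lift 5: 15628. −1: 15627.
[3] 15627 ≡ 5^(5 + 1) + 2 (base 5). Lift 6: 279938. −1: 279937.
[4] 279937 ≡ 6^(6 + 1) + 1 (base 6). Lift 7: 5764802. −1: 5764801.

ω^(ω + 1) + 1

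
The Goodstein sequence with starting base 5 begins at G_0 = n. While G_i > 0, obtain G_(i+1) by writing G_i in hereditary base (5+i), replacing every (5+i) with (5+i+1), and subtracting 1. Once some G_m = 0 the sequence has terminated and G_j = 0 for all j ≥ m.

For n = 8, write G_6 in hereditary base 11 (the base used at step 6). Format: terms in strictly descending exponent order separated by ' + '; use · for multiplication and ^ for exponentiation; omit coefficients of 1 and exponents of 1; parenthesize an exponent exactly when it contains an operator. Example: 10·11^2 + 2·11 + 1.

6

i=0: 8 = 5 + 3 (b=5); 5→6: 6 + 3 = 9; 9−1 = 8
i=1: 8 = 6 + 2 (b=6); 6→7: 7 + 2 = 9; 9−1 = 8
i=2: 8 = 7 + 1 (b=7); 7→8: 8 + 1 = 9; 9−1 = 8
i=3: 8 = 8 (b=8); 8→9: 9 = 9; 9−1 = 8
i=4: 8 = 8 (b=9); 9→10: 8 = 8; 8−1 = 7
i=5: 7 = 7 (b=10); 10→11: 7 = 7; 7−1 = 6
i=6: 6 = 6 (b=11); 11→12: 6 = 6; 6−1 = 5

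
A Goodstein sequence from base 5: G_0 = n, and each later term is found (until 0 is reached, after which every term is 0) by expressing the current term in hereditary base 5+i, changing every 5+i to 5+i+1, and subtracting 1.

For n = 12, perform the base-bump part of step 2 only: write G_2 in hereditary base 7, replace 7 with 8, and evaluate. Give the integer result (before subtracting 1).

16

(0) 12|_5 = 2·5 + 2 ↦ 2·6 + 2|_6 = 14 ⇒ 13
(1) 13|_6 = 2·6 + 1 ↦ 2·7 + 1|_7 = 15 ⇒ 14
(2) 14|_7 = 2·7 ↦ 2·8|_8 = 16 ⇒ 15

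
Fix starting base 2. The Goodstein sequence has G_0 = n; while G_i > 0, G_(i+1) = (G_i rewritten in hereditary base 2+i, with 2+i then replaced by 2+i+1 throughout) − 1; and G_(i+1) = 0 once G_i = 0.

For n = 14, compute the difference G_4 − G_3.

G_0 = 14. HB_2(14) = 2^(2 + 1) + 2^2 + 2. Bump = 111. G_1 = 110.
G_1 = 110. HB_3(110) = 3^(3 + 1) + 3^3 + 2. Bump = 1282. G_2 = 1281.
G_2 = 1281. HB_4(1281) = 4^(4 + 1) + 4^4 + 1. Bump = 18751. G_3 = 18750.
G_3 = 18750. HB_5(18750) = 5^(5 + 1) + 5^5. Bump = 326592. G_4 = 326591.

307841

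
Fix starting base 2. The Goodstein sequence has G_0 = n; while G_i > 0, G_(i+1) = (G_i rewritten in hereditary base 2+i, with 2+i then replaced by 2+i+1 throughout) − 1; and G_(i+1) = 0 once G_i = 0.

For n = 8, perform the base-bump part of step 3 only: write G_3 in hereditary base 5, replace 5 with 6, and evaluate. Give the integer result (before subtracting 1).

G_0 = 8. HB_2(8) = 2^(2 + 1). Bump = 81. G_1 = 80.
G_1 = 80. HB_3(80) = 2·3^3 + 2·3^2 + 2·3 + 2. Bump = 554. G_2 = 553.
G_2 = 553. HB_4(553) = 2·4^4 + 2·4^2 + 2·4 + 1. Bump = 6311. G_3 = 6310.
G_3 = 6310. HB_5(6310) = 2·5^5 + 2·5^2 + 2·5. Bump = 93396. G_4 = 93395.

93396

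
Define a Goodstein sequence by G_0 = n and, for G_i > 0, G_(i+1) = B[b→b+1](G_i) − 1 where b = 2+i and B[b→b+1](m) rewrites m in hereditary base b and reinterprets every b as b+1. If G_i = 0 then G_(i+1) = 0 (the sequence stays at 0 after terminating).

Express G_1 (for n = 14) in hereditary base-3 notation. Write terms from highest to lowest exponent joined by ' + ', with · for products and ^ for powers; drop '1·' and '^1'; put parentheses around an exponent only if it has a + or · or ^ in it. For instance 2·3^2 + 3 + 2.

3^(3 + 1) + 3^3 + 2

G_0=14  [base 2] 2^(2 + 1) + 2^2 + 2  →[2↦3]→  3^(3 + 1) + 3^3 + 3 = 111  −1 ⇒ G_1=110
G_1=110  [base 3] 3^(3 + 1) + 3^3 + 2  →[3↦4]→  4^(4 + 1) + 4^4 + 2 = 1282  −1 ⇒ G_2=1281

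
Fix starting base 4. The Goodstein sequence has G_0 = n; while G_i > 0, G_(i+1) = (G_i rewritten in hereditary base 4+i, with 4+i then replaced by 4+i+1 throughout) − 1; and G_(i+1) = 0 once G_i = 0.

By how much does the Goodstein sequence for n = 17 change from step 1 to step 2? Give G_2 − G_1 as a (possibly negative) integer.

10

base 4: 17 = 4^2 + 1; at 5: 5^2 + 1 = 26; next = 25
base 5: 25 = 5^2; at 6: 6^2 = 36; next = 35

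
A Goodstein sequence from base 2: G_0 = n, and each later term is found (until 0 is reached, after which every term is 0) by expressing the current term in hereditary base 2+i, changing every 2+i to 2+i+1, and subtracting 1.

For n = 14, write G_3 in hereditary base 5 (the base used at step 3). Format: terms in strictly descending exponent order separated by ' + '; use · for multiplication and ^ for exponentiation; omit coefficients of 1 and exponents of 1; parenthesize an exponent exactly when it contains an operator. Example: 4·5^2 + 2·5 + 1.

5^(5 + 1) + 5^5

i=0: 14 = 2^(2 + 1) + 2^2 + 2 (b=2); 2→3: 3^(3 + 1) + 3^3 + 3 = 111; 111−1 = 110
i=1: 110 = 3^(3 + 1) + 3^3 + 2 (b=3); 3→4: 4^(4 + 1) + 4^4 + 2 = 1282; 1282−1 = 1281
i=2: 1281 = 4^(4 + 1) + 4^4 + 1 (b=4); 4→5: 5^(5 + 1) + 5^5 + 1 = 18751; 18751−1 = 18750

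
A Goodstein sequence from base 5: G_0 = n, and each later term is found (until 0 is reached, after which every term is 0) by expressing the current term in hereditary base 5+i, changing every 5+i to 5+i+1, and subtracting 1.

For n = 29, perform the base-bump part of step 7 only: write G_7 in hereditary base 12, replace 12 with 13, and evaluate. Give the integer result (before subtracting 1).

29 —HB5→ 5^2 + 4 —bump→ 6^2 + 4 = 40 —(−1)→ 39
39 —HB6→ 6^2 + 3 —bump→ 7^2 + 3 = 52 —(−1)→ 51
51 —HB7→ 7^2 + 2 —bump→ 8^2 + 2 = 66 —(−1)→ 65
65 —HB8→ 8^2 + 1 —bump→ 9^2 + 1 = 82 —(−1)→ 81
81 —HB9→ 9^2 —bump→ 10^2 = 100 —(−1)→ 99
99 —HB10→ 9·10 + 9 —bump→ 9·11 + 9 = 108 —(−1)→ 107
107 —HB11→ 9·11 + 8 —bump→ 9·12 + 8 = 116 —(−1)→ 115

124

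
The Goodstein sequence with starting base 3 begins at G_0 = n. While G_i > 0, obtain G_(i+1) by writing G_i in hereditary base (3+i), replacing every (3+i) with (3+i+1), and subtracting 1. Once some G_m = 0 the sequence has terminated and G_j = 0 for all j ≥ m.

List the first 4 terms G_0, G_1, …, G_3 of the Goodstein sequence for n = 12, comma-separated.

12, 19, 27, 37

G_0=12  [base 3] 3^2 + 3  →[3↦4]→  4^2 + 4 = 20  −1 ⇒ G_1=19
G_1=19  [base 4] 4^2 + 3  →[4↦5]→  5^2 + 3 = 28  −1 ⇒ G_2=27
G_2=27  [base 5] 5^2 + 2  →[5↦6]→  6^2 + 2 = 38  −1 ⇒ G_3=37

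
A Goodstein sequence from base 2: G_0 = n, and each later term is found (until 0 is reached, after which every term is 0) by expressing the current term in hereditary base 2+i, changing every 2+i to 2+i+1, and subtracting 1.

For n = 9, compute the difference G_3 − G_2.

8819

G_0 = 9. HB_2(9) = 2^(2 + 1) + 1. Bump = 82. G_1 = 81.
G_1 = 81. HB_3(81) = 3^(3 + 1). Bump = 1024. G_2 = 1023.
G_2 = 1023. HB_4(1023) = 3·4^4 + 3·4^3 + 3·4^2 + 3·4 + 3. Bump = 9843. G_3 = 9842.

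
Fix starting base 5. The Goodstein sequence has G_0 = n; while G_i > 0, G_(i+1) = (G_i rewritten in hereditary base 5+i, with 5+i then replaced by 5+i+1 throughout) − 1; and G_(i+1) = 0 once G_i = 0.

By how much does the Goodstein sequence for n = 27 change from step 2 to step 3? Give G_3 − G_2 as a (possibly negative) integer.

G_0=27  [base 5] 5^2 + 2  →[5↦6]→  6^2 + 2 = 38  −1 ⇒ G_1=37
G_1=37  [base 6] 6^2 + 1  →[6↦7]→  7^2 + 1 = 50  −1 ⇒ G_2=49
G_2=49  [base 7] 7^2  →[7↦8]→  8^2 = 64  −1 ⇒ G_3=63

14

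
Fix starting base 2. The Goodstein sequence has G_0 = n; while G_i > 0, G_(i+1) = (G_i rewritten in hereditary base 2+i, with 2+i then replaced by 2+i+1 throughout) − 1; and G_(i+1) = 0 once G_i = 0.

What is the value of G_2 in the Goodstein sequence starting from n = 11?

i=0: 11 = 2^(2 + 1) + 2 + 1 (b=2); 2→3: 3^(3 + 1) + 3 + 1 = 85; 85−1 = 84
i=1: 84 = 3^(3 + 1) + 3 (b=3); 3→4: 4^(4 + 1) + 4 = 1028; 1028−1 = 1027
i=2: 1027 = 4^(4 + 1) + 3 (b=4); 4→5: 5^(5 + 1) + 3 = 15628; 15628−1 = 15627

1027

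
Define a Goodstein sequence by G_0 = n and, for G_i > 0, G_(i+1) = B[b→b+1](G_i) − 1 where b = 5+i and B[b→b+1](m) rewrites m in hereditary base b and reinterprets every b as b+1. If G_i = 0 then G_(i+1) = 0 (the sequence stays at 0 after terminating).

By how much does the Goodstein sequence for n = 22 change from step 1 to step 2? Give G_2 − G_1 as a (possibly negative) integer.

base 5: 22 = 4·5 + 2; at 6: 4·6 + 2 = 26; next = 25
base 6: 25 = 4·6 + 1; at 7: 4·7 + 1 = 29; next = 28

3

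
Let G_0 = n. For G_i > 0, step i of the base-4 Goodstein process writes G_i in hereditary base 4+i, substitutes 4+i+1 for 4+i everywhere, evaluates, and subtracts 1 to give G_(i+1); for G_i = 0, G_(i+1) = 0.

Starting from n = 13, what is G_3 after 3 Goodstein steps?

(0) 13|_4 = 3·4 + 1 ↦ 3·5 + 1|_5 = 16 ⇒ 15
(1) 15|_5 = 3·5 ↦ 3·6|_6 = 18 ⇒ 17
(2) 17|_6 = 2·6 + 5 ↦ 2·7 + 5|_7 = 19 ⇒ 18
(3) 18|_7 = 2·7 + 4 ↦ 2·8 + 4|_8 = 20 ⇒ 19

18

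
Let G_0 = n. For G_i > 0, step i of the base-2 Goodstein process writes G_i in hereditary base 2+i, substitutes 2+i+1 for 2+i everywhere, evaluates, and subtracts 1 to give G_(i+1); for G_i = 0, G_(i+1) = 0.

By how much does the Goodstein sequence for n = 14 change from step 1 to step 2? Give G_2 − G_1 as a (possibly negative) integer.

step 0: 14 = 2^(2 + 1) + 2^2 + 2; sub 3 for 2: 3^(3 + 1) + 3^3 + 3; = 111; G_1 = 111−1 = 110
step 1: 110 = 3^(3 + 1) + 3^3 + 2; sub 4 for 3: 4^(4 + 1) + 4^4 + 2; = 1282; G_2 = 1282−1 = 1281

1171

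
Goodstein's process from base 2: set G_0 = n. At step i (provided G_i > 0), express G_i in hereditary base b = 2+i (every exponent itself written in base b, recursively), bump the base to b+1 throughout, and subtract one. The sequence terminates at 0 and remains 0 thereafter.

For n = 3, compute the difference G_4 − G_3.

step 0: 3 = 2 + 1; sub 3 for 2: 3 + 1; = 4; G_1 = 4−1 = 3
step 1: 3 = 3; sub 4 for 3: 4; = 4; G_2 = 4−1 = 3
step 2: 3 = 3; sub 5 for 4: 3; = 3; G_3 = 3−1 = 2
step 3: 2 = 2; sub 6 for 5: 2; = 2; G_4 = 2−1 = 1

-1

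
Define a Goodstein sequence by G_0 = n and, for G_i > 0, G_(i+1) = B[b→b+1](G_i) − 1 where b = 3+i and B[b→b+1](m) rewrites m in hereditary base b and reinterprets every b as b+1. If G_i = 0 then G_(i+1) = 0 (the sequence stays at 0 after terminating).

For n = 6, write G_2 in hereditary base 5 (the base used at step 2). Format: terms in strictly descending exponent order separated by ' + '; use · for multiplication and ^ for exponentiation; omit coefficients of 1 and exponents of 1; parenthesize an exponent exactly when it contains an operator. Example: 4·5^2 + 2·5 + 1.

(0) 6|_3 = 2·3 ↦ 2·4|_4 = 8 ⇒ 7
(1) 7|_4 = 4 + 3 ↦ 5 + 3|_5 = 8 ⇒ 7
(2) 7|_5 = 5 + 2 ↦ 6 + 2|_6 = 8 ⇒ 7

5 + 2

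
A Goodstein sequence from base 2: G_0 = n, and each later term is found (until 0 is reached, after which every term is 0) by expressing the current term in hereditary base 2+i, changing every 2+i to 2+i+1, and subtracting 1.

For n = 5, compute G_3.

467

step 0: 5 = 2^2 + 1; sub 3 for 2: 3^3 + 1; = 28; G_1 = 28−1 = 27
step 1: 27 = 3^3; sub 4 for 3: 4^4; = 256; G_2 = 256−1 = 255
step 2: 255 = 3·4^3 + 3·4^2 + 3·4 + 3; sub 5 for 4: 3·5^3 + 3·5^2 + 3·5 + 3; = 468; G_3 = 468−1 = 467
step 3: 467 = 3·5^3 + 3·5^2 + 3·5 + 2; sub 6 for 5: 3·6^3 + 3·6^2 + 3·6 + 2; = 776; G_4 = 776−1 = 775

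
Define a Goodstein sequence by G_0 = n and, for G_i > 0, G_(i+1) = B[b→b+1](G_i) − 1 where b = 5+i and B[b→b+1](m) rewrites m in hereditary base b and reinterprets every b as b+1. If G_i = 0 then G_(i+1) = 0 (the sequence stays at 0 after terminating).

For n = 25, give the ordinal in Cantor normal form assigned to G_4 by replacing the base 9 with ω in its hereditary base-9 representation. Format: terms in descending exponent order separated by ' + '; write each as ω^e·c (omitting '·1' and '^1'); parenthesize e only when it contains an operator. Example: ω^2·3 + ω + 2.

ω·5 + 2

G_0=25  [base 5] 5^2  →[5↦6]→  6^2 = 36  −1 ⇒ G_1=35
G_1=35  [base 6] 5·6 + 5  →[6↦7]→  5·7 + 5 = 40  −1 ⇒ G_2=39
G_2=39  [base 7] 5·7 + 4  →[7↦8]→  5·8 + 4 = 44  −1 ⇒ G_3=43
G_3=43  [base 8] 5·8 + 3  →[8↦9]→  5·9 + 3 = 48  −1 ⇒ G_4=47
G_4=47  [base 9] 5·9 + 2  →[9↦10]→  5·10 + 2 = 52  −1 ⇒ G_5=51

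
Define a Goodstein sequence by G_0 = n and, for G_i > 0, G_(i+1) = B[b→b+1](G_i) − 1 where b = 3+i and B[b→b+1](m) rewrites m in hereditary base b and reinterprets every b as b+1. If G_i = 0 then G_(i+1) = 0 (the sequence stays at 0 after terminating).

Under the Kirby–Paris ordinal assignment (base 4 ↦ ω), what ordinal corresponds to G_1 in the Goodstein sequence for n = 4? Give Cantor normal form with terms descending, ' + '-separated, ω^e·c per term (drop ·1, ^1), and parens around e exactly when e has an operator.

ω

G_0=4  [base 3] 3 + 1  →[3↦4]→  4 + 1 = 5  −1 ⇒ G_1=4
G_1=4  [base 4] 4  →[4↦5]→  5 = 5  −1 ⇒ G_2=4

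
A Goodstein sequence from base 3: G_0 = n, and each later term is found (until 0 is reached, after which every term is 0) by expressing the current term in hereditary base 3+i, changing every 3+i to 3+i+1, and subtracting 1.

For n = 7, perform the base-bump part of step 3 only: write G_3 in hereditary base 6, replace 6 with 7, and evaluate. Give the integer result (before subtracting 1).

10

step 0: 7 = 2·3 + 1; sub 4 for 3: 2·4 + 1; = 9; G_1 = 9−1 = 8
step 1: 8 = 2·4; sub 5 for 4: 2·5; = 10; G_2 = 10−1 = 9
step 2: 9 = 5 + 4; sub 6 for 5: 6 + 4; = 10; G_3 = 10−1 = 9
step 3: 9 = 6 + 3; sub 7 for 6: 7 + 3; = 10; G_4 = 10−1 = 9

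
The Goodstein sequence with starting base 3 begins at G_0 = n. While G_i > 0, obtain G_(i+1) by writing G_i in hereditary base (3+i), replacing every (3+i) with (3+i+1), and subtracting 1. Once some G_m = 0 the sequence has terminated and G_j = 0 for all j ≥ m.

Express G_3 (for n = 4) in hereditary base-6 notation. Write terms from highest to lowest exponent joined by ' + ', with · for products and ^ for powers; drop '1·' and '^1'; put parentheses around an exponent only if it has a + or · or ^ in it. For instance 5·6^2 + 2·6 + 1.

base 3: 4 = 3 + 1; at 4: 4 + 1 = 5; next = 4
base 4: 4 = 4; at 5: 5 = 5; next = 4
base 5: 4 = 4; at 6: 4 = 4; next = 3

3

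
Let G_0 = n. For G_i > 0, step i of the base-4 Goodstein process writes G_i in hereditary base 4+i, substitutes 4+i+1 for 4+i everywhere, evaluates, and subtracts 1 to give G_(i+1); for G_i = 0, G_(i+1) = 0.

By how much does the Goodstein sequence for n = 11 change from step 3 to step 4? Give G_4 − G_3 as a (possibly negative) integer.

[0] 11 ≡ 2·4 + 3 (base 4). Lift 5: 13. −1: 12.
[1] 12 ≡ 2·5 + 2 (base 5). Lift 6: 14. −1: 13.
[2] 13 ≡ 2·6 + 1 (base 6). Lift 7: 15. −1: 14.
[3] 14 ≡ 2·7 (base 7). Lift 8: 16. −1: 15.

1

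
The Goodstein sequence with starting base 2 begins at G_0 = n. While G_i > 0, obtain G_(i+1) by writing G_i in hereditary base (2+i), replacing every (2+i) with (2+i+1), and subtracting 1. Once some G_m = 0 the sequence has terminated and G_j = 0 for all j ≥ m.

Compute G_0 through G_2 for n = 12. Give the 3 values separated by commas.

12, 107, 1065

12 —HB2→ 2^(2 + 1) + 2^2 —bump→ 3^(3 + 1) + 3^3 = 108 —(−1)→ 107
107 —HB3→ 3^(3 + 1) + 2·3^2 + 2·3 + 2 —bump→ 4^(4 + 1) + 2·4^2 + 2·4 + 2 = 1066 —(−1)→ 1065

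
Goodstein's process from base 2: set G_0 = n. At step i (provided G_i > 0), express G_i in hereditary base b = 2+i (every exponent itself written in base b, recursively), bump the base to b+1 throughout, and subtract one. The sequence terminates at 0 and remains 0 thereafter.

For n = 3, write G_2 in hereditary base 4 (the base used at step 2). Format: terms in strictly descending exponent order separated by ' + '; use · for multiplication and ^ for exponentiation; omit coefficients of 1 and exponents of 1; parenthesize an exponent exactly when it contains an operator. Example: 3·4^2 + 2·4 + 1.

base 2: 3 = 2 + 1; at 3: 3 + 1 = 4; next = 3
base 3: 3 = 3; at 4: 4 = 4; next = 3
base 4: 3 = 3; at 5: 3 = 3; next = 2

3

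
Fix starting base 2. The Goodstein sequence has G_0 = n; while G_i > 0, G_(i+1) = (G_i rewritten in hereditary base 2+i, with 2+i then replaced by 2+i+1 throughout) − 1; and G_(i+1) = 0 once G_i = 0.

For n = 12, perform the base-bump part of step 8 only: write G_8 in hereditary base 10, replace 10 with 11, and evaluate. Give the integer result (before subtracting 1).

G_0 = 12. HB_2(12) = 2^(2 + 1) + 2^2. Bump = 108. G_1 = 107.
G_1 = 107. HB_3(107) = 3^(3 + 1) + 2·3^2 + 2·3 + 2. Bump = 1066. G_2 = 1065.
G_2 = 1065. HB_4(1065) = 4^(4 + 1) + 2·4^2 + 2·4 + 1. Bump = 15686. G_3 = 15685.
G_3 = 15685. HB_5(15685) = 5^(5 + 1) + 2·5^2 + 2·5. Bump = 280020. G_4 = 280019.
G_4 = 280019. HB_6(280019) = 6^(6 + 1) + 2·6^2 + 6 + 5. Bump = 5764911. G_5 = 5764910.
G_5 = 5764910. HB_7(5764910) = 7^(7 + 1) + 2·7^2 + 7 + 4. Bump = 134217868. G_6 = 134217867.
G_6 = 134217867. HB_8(134217867) = 8^(8 + 1) + 2·8^2 + 8 + 3. Bump = 3486784575. G_7 = 3486784574.
G_7 = 3486784574. HB_9(3486784574) = 9^(9 + 1) + 2·9^2 + 9 + 2. Bump = 100000000212. G_8 = 100000000211.

3138428376975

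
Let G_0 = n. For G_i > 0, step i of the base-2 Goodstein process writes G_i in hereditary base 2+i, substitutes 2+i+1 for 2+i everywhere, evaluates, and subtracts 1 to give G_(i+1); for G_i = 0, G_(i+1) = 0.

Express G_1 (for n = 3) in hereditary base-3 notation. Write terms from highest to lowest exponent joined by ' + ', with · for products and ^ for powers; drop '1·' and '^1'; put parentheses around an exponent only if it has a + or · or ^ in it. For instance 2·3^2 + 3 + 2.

[0] 3 ≡ 2 + 1 (base 2). Lift 3: 4. −1: 3.
[1] 3 ≡ 3 (base 3). Lift 4: 4. −1: 3.

3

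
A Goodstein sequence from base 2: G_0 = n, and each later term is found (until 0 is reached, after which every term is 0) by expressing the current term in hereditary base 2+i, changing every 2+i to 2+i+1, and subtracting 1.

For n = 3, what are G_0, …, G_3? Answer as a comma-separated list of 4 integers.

3, 3, 3, 2

base 2: 3 = 2 + 1; at 3: 3 + 1 = 4; next = 3
base 3: 3 = 3; at 4: 4 = 4; next = 3
base 4: 3 = 3; at 5: 3 = 3; next = 2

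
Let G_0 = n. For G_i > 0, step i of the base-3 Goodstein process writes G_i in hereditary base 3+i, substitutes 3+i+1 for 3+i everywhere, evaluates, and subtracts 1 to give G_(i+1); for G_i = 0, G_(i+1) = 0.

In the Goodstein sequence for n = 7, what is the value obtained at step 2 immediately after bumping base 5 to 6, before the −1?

7 —HB3→ 2·3 + 1 —bump→ 2·4 + 1 = 9 —(−1)→ 8
8 —HB4→ 2·4 —bump→ 2·5 = 10 —(−1)→ 9
9 —HB5→ 5 + 4 —bump→ 6 + 4 = 10 —(−1)→ 9

10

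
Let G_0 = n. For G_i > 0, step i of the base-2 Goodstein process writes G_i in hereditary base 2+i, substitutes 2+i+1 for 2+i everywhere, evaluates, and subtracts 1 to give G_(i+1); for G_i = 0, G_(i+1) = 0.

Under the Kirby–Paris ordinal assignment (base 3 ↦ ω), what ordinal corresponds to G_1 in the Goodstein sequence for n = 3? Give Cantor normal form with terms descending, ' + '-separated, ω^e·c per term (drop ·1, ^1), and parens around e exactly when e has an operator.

ω

base 2: 3 = 2 + 1; at 3: 3 + 1 = 4; next = 3
base 3: 3 = 3; at 4: 4 = 4; next = 3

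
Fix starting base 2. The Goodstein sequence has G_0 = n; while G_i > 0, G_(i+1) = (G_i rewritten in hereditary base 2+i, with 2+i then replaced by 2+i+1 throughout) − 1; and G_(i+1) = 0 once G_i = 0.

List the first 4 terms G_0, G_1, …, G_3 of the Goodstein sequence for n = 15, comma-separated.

15, 111, 1283, 18752

base 2: 15 = 2^(2 + 1) + 2^2 + 2 + 1; at 3: 3^(3 + 1) + 3^3 + 3 + 1 = 112; next = 111
base 3: 111 = 3^(3 + 1) + 3^3 + 3; at 4: 4^(4 + 1) + 4^4 + 4 = 1284; next = 1283
base 4: 1283 = 4^(4 + 1) + 4^4 + 3; at 5: 5^(5 + 1) + 5^5 + 3 = 18753; next = 18752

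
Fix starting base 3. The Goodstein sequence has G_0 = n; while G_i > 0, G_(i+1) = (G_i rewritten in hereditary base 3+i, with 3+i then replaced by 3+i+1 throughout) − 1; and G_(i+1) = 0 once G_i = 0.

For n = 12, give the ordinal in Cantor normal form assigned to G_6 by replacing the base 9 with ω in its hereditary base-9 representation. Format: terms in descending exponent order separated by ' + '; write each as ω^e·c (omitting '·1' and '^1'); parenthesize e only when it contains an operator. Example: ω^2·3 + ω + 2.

[0] 12 ≡ 3^2 + 3 (base 3). Lift 4: 20. −1: 19.
[1] 19 ≡ 4^2 + 3 (base 4). Lift 5: 28. −1: 27.
[2] 27 ≡ 5^2 + 2 (base 5). Lift 6: 38. −1: 37.
[3] 37 ≡ 6^2 + 1 (base 6). Lift 7: 50. −1: 49.
[4] 49 ≡ 7^2 (base 7). Lift 8: 64. −1: 63.
[5] 63 ≡ 7·8 + 7 (base 8). Lift 9: 70. −1: 69.

ω·7 + 6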